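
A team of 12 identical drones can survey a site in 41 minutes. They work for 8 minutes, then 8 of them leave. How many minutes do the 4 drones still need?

99 minutes

One drone does 1/492 of the job per minute.
After 8 minutes with 12 drones, 8/41 is done (33/41 left).
With 4 drones the rate is 4/492 = 1/123, so the rest takes 33/41 ÷ 1/123 = 99 minutes.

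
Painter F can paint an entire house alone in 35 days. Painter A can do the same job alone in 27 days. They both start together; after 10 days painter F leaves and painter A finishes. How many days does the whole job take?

135/7 days

In the first 10 days the combined rate is 62/945, so 124/189 of the job is done, leaving 65/189.
After painter F leaves the rate is 1/27 per day; the remaining 65/189 takes 65/7 days.
Total = 10 + 65/7 = 135/7 days.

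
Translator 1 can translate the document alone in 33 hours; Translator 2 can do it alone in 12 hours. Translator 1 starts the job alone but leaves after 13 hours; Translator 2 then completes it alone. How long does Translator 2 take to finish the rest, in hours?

80/11 hours

In 13 hours Translator 1 does 13/33 of the job, leaving 20/33.
Translator 2 works at 1/12 per hour, so finishing takes 20/33 ÷ 1/12 = 80/11 hours.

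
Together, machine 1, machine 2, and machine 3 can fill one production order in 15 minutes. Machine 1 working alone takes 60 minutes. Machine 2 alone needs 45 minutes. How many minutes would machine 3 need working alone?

Combined rate is 1/15 per minute.
Known contribution: 1/60 + 1/45 = (3 + 4)/180 = 7/180 per minute.
So machine 3's rate is 1/15 − 7/180 = 1/36, meaning 36 minutes alone.

36 minutes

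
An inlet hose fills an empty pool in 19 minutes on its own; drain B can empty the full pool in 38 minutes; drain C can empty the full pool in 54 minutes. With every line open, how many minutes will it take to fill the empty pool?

Net rate = 1/19 − 1/38 − 1/54 = (54 − 27 − 19)/1026 = 8/1026 = 4/513 per minute.
Filling time = 1 ÷ (4/513) = 513/4 minutes.

513/4 minutes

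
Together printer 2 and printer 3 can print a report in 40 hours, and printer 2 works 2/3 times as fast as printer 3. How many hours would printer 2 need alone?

100 hours

Let printer 3's rate be r; then printer 2's rate is (2/3)r, so together (2/3 + 1)r = (5/3)r = 1/40.
Thus r = 3/200 per hour.
Printer 3 alone: 200/3 hours; printer 2 alone: 100 hours.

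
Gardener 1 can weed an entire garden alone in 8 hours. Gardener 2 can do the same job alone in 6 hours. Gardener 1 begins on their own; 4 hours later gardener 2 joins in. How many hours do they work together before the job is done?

12/7 hours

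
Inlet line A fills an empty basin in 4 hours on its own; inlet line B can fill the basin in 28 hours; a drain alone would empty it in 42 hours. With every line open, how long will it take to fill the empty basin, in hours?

42/11 hours

Net rate = 1/4 + 1/28 − 1/42 = (21 + 3 − 2)/84 = 22/84 = 11/42 per hour.
Filling time = 1 ÷ (11/42) = 42/11 hours.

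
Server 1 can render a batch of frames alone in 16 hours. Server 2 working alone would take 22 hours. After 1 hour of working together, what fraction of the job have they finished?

19/176

Combined rate: 1/16 + 1/22 = (11 + 8)/176 = 19/176 per hour.
In 1 hour they complete 1·19/176 = 19/176 of the job.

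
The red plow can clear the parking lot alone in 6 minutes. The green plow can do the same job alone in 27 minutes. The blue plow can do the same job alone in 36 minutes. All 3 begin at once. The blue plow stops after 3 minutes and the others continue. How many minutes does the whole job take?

9/2 minutes

In the first 3 minutes the combined rate is 25/108, so 25/36 of the job is done, leaving 11/36.
After the blue plow leaves the rate is 11/54 per minute; the remaining 11/36 takes 3/2 minutes.
Total = 3 + 3/2 = 9/2 minutes.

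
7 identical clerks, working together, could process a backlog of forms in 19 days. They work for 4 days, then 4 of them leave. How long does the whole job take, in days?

39 days

One clerk does 1/133 of the job per day.
After 4 days with 7 clerks, 4/19 is done (15/19 left).
With 3 clerks the rate is 3/133, so the rest takes 15/19 ÷ 3/133 = 35 days.
Total = 4 + 35 = 39 days.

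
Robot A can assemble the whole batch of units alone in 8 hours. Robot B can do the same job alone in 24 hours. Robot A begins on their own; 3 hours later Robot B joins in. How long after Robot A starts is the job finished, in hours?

In the first 3 hours Robot A alone does 3/8 of the job, leaving 5/8.
Once everyone is working, combined rate: 1/8 + 1/24 = (3 + 1)/24 = 4/24 = 1/6 per hour.
Remaining 5/8 at 1/6 per hour takes 15/4 hours.
Total from the start = 3 + 15/4 = 27/4 hours.

27/4 hours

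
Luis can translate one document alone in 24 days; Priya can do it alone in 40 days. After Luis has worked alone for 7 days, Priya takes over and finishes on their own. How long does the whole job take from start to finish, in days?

In 7 days Luis does 7/24 of the job, leaving 17/24.
Priya works at 1/40 per day, so finishing takes 17/24 ÷ 1/40 = 85/3 days.
Total time = 7 + 85/3 = 106/3 days.

106/3 days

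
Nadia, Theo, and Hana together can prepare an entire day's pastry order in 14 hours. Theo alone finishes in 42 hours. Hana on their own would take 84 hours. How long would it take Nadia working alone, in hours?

Combined rate is 1/14 per hour.
Known contribution: 1/42 + 1/84 = (2 + 1)/84 = 3/84 = 1/28 per hour.
So Nadia's rate is 1/14 − 1/28 = 1/28, meaning 28 hours alone.

28 hours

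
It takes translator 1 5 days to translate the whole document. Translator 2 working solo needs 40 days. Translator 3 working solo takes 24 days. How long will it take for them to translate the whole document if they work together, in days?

15/4 days

Combined rate: 1/5 + 1/40 + 1/24 = (24 + 3 + 5)/120 = 32/120 = 4/15 per day.
Time = 1 ÷ (4/15) = 15/4 days.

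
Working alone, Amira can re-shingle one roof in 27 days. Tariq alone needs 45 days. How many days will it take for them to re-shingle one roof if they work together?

135/8 days

Combined rate: 1/27 + 1/45 = (5 + 3)/135 = 8/135 per day.
Time = 1 ÷ (8/135) = 135/8 days.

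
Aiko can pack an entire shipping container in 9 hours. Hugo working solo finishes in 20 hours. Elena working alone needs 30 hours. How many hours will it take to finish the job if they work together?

Combined rate: 1/9 + 1/20 + 1/30 = (20 + 9 + 6)/180 = 35/180 = 7/36 per hour.
Time = 1 ÷ (7/36) = 36/7 hours.

36/7 hours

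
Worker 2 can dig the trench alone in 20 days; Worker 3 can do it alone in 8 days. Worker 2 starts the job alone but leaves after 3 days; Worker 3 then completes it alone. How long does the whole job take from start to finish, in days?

49/5 days

In 3 days Worker 2 does 3/20 of the job, leaving 17/20.
Worker 3 works at 1/8 per day, so finishing takes 17/20 ÷ 1/8 = 34/5 days.
Total time = 3 + 34/5 = 49/5 days.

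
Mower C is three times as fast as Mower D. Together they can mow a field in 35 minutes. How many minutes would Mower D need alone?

140 minutes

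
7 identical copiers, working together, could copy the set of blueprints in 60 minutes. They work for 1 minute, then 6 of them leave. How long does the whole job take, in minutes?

414 minutes

One copier does 1/420 of the job per minute.
After 1 minute with 7 copiers, 1/60 is done (59/60 left).
With 1 copier the rate is 1/420, so the rest takes 59/60 ÷ 1/420 = 413 minutes.
Total = 1 + 413 = 414 minutes.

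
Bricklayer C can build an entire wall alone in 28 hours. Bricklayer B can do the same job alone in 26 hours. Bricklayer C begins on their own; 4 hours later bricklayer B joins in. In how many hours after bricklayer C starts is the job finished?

140/9 hours

In the first 4 hours bricklayer C alone does 4/28 = 1/7 of the job, leaving 6/7.
Once everyone is working, combined rate: 1/28 + 1/26 = (13 + 14)/364 = 27/364 per hour.
Remaining 6/7 at 27/364 per hour takes 104/9 hours.
Total from the start = 4 + 104/9 = 140/9 hours.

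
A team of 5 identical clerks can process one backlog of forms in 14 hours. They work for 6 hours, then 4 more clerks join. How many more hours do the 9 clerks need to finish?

40/9 hours

One clerk does 1/70 of the job per hour.
After 6 hours with 5 clerks, 3/7 is done (4/7 left).
With 9 clerks the rate is 9/70, so the rest takes 4/7 ÷ 9/70 = 40/9 hours.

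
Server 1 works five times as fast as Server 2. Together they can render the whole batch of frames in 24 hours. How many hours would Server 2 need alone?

144 hours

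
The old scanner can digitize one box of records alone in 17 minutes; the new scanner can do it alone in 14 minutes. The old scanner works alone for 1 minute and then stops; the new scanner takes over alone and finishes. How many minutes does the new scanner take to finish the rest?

224/17 minutes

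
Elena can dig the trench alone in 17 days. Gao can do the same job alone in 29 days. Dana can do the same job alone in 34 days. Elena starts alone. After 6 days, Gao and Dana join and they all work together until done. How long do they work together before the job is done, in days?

In the first 6 days Elena alone does 6/17 of the job, leaving 11/17.
Once everyone is working, combined rate: 1/17 + 1/29 + 1/34 = (58 + 34 + 29)/986 = 121/986 per day.
Remaining 11/17 at 121/986 per day takes 58/11 days.

58/11 days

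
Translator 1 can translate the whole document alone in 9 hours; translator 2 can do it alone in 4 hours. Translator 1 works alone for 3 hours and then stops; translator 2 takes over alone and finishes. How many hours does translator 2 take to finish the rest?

8/3 hours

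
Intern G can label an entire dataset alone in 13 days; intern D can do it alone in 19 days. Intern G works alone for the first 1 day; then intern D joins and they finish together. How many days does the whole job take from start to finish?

In 1 day intern G does 1/13 of the job, leaving 12/13.
Intern G and intern D together work at 32/247 per day, so finishing takes 12/13 ÷ 32/247 = 57/8 days.
Total time = 1 + 57/8 = 65/8 days.

65/8 days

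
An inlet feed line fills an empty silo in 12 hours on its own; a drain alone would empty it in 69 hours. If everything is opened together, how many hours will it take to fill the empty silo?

276/19 hours

Net rate = 1/12 − 1/69 = (23 − 4)/276 = 19/276 per hour.
Filling time = 1 ÷ (19/276) = 276/19 hours.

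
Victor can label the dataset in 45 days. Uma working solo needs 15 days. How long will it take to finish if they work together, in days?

45/4 days

With two workers the combined time is the product over the sum: 45·15/(45+15) = 675/60 = 45/4 days.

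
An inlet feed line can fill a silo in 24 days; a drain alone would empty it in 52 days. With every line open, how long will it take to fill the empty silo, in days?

Net rate = 1/24 − 1/52 = (13 − 6)/312 = 7/312 per day.
Filling time = 1 ÷ (7/312) = 312/7 days.

312/7 days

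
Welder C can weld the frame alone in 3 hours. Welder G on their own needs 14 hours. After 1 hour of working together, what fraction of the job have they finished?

Combined rate: 1/3 + 1/14 = (14 + 3)/42 = 17/42 per hour.
In 1 hour they complete 1·17/42 = 17/42 of the job.

17/42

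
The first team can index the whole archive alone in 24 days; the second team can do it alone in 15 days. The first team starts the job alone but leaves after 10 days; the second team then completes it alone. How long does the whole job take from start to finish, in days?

75/4 days

In 10 days the first team does 10/24 = 5/12 of the job, leaving 7/12.
The second team works at 1/15 per day, so finishing takes 7/12 ÷ 1/15 = 35/4 days.
Total time = 10 + 35/4 = 75/4 days.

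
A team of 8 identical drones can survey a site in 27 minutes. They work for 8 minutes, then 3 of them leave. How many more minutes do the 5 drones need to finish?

One drone does 1/216 of the job per minute.
After 8 minutes with 8 drones, 8/27 is done (19/27 left).
With 5 drones the rate is 5/216, so the rest takes 19/27 ÷ 5/216 = 152/5 minutes.

152/5 minutes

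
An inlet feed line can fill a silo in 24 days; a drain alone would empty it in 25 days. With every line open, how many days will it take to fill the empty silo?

600 days

Net rate = 1/24 − 1/25 = (25 − 24)/600 = 1/600 per day.
Filling time = 1 ÷ (1/600) = 600 days.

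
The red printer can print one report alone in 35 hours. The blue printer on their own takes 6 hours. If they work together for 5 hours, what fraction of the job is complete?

41/42

Combined rate: 1/35 + 1/6 = (6 + 35)/210 = 41/210 per hour.
In 5 hours they complete 5·41/210 = 41/42 of the job.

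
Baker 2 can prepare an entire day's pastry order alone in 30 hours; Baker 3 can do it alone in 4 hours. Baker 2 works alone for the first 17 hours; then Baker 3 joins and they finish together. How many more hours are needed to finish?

In 17 hours Baker 2 does 17/30 of the job, leaving 13/30.
Baker 2 and Baker 3 together work at 17/60 per hour, so finishing takes 13/30 ÷ 17/60 = 26/17 hours.

26/17 hours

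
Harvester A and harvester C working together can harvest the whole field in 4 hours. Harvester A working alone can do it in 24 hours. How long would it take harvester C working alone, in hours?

24/5 hours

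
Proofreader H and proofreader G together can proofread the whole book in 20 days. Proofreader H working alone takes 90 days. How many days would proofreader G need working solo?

180/7 days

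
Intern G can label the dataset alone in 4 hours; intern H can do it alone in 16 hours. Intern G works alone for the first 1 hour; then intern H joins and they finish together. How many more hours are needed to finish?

12/5 hours

In 1 hour intern G does 1/4 of the job, leaving 3/4.
Intern G and intern H together work at 5/16 per hour, so finishing takes 3/4 ÷ 5/16 = 12/5 hours.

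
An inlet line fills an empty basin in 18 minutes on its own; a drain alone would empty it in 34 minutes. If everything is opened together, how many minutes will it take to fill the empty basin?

153/4 minutes

Net rate = 1/18 − 1/34 = (17 − 9)/306 = 8/306 = 4/153 per minute.
Filling time = 1 ÷ (4/153) = 153/4 minutes.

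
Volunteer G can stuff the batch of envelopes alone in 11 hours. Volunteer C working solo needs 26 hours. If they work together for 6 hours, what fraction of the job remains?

Combined rate: 1/11 + 1/26 = (26 + 11)/286 = 37/286 per hour.
In 6 hours they complete 6·37/286 = 111/143 of the job.
So 32/143 remains.

32/143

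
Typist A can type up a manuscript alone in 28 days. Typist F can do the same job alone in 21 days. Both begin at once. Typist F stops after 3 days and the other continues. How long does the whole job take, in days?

In the first 3 days the combined rate is 1/12, so 1/4 of the job is done, leaving 3/4.
After typist F leaves the rate is 1/28 per day; the remaining 3/4 takes 21 days.
Total = 3 + 21 = 24 days.

24 days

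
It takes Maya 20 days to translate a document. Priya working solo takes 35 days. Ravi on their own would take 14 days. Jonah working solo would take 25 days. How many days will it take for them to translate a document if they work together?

100/19 days

Combined rate: 1/20 + 1/35 + 1/14 + 1/25 = (35 + 20 + 50 + 28)/700 = 133/700 = 19/100 per day.
Time = 1 ÷ (19/100) = 100/19 days.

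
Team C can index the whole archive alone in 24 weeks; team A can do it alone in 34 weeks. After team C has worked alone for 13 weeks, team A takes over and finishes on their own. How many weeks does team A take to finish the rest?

187/12 weeks

In 13 weeks team C does 13/24 of the job, leaving 11/24.
Team A works at 1/34 per week, so finishing takes 11/24 ÷ 1/34 = 187/12 weeks.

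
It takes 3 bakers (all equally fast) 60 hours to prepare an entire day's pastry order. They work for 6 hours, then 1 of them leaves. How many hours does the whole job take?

87 hours

One baker does 1/180 of the job per hour.
After 6 hours with 3 bakers, 1/10 is done (9/10 left).
With 2 bakers the rate is 2/180 = 1/90, so the rest takes 9/10 ÷ 1/90 = 81 hours.
Total = 6 + 81 = 87 hours.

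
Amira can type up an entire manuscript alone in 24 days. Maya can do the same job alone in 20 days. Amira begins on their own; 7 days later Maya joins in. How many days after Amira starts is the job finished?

162/11 days

In the first 7 days Amira alone does 7/24 of the job, leaving 17/24.
Once everyone is working, combined rate: 1/24 + 1/20 = (5 + 6)/120 = 11/120 per day.
Remaining 17/24 at 11/120 per day takes 85/11 days.
Total from the start = 7 + 85/11 = 162/11 days.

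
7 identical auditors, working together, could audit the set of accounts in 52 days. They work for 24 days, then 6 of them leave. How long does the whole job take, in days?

One auditor does 1/364 of the job per day.
After 24 days with 7 auditors, 6/13 is done (7/13 left).
With 1 auditor the rate is 1/364, so the rest takes 7/13 ÷ 1/364 = 196 days.
Total = 24 + 196 = 220 days.

220 days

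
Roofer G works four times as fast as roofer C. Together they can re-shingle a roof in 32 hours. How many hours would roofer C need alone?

160 hours

Let roofer C's rate be r; then roofer G's rate is 4r, so together (4 + 1)r = 5r = 1/32.
Thus r = 1/160 per hour.
Roofer C alone: 160 hours; roofer G alone: 40 hours.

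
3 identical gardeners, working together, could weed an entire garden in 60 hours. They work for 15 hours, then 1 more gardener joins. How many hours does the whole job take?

195/4 hours

One gardener does 1/180 of the job per hour.
After 15 hours with 3 gardeners, 1/4 is done (3/4 left).
With 4 gardeners the rate is 4/180 = 1/45, so the rest takes 3/4 ÷ 1/45 = 135/4 hours.
Total = 15 + 135/4 = 195/4 hours.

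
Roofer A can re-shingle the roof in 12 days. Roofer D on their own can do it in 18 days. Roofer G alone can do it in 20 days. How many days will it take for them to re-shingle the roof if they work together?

Combined rate: 1/12 + 1/18 + 1/20 = (15 + 10 + 9)/180 = 34/180 = 17/90 per day.
Time = 1 ÷ (17/90) = 90/17 days.

90/17 days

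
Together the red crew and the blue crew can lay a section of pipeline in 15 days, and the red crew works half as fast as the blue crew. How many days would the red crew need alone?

45 days

Let the blue crew's rate be r; then the red crew's rate is (1/2)r, so together (1/2 + 1)r = (3/2)r = 1/15.
Thus r = 2/45 per day.
The blue crew alone: 45/2 days; the red crew alone: 45 days.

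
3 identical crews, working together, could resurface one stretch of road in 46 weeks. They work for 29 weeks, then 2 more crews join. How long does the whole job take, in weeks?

196/5 weeks

One crew does 1/138 of the job per week.
After 29 weeks with 3 crews, 29/46 is done (17/46 left).
With 5 crews the rate is 5/138, so the rest takes 17/46 ÷ 5/138 = 51/5 weeks.
Total = 29 + 51/5 = 196/5 weeks.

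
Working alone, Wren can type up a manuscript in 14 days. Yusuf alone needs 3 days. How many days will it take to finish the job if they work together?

42/17 days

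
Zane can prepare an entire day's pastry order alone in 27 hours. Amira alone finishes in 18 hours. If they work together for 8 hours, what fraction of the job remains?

Combined rate: 1/27 + 1/18 = (2 + 3)/54 = 5/54 per hour.
In 8 hours they complete 8·5/54 = 20/27 of the job.
So 7/27 remains.

7/27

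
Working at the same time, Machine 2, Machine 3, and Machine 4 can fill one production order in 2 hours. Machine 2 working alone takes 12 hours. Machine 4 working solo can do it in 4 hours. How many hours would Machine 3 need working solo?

6 hours

Combined rate is 1/2 per hour.
Known contribution: 1/12 + 1/4 = (1 + 3)/12 = 4/12 = 1/3 per hour.
So Machine 3's rate is 1/2 − 1/3 = 1/6, meaning 6 hours alone.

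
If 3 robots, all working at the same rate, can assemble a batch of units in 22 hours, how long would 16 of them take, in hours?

33/8 hours

Total work is 3·22 = 66 robot-hours.
With 16 robots: 66/16 = 33/8 hours.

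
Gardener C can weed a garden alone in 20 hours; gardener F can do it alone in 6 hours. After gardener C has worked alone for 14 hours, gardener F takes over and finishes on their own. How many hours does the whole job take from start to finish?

79/5 hours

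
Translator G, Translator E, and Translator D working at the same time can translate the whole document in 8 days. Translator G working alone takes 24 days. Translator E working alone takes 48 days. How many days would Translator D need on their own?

Combined rate is 1/8 per day.
Known contribution: 1/24 + 1/48 = (2 + 1)/48 = 3/48 = 1/16 per day.
So Translator D's rate is 1/8 − 1/16 = 1/16, meaning 16 days alone.

16 days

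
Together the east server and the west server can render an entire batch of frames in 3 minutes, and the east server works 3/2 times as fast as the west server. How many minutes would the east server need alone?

Let the west server's rate be r; then the east server's rate is (3/2)r, so together (3/2 + 1)r = (5/2)r = 1/3.
Thus r = 2/15 per minute.
The west server alone: 15/2 minutes; the east server alone: 5 minutes.

5 minutes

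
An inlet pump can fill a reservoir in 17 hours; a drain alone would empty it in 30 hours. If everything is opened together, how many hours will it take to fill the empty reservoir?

510/13 hours

Net rate = 1/17 − 1/30 = (30 − 17)/510 = 13/510 per hour.
Filling time = 1 ÷ (13/510) = 510/13 hours.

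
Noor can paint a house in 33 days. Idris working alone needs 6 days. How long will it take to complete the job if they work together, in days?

66/13 days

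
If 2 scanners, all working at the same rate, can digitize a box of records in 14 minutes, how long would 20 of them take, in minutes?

Total work is 2·14 = 28 scanner-minutes.
With 20 scanners: 28/20 = 7/5 minutes.

7/5 minutes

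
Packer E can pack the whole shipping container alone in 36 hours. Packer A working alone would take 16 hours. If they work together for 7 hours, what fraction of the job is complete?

Combined rate: 1/36 + 1/16 = (4 + 9)/144 = 13/144 per hour.
In 7 hours they complete 7·13/144 = 91/144 of the job.

91/144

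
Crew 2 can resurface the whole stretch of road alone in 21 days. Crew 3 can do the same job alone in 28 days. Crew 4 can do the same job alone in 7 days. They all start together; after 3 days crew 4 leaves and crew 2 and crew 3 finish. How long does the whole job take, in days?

48/7 days

In the first 3 days the combined rate is 19/84, so 19/28 of the job is done, leaving 9/28.
After crew 4 leaves the rate is 1/12 per day; the remaining 9/28 takes 27/7 days.
Total = 3 + 27/7 = 48/7 days.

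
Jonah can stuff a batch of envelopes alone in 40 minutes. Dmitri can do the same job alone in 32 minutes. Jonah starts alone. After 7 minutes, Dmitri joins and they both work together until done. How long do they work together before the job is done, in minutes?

In the first 7 minutes Jonah alone does 7/40 of the job, leaving 33/40.
Once everyone is working, combined rate: 1/40 + 1/32 = (4 + 5)/160 = 9/160 per minute.
Remaining 33/40 at 9/160 per minute takes 44/3 minutes.

44/3 minutes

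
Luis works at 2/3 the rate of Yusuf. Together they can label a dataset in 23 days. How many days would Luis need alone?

115/2 days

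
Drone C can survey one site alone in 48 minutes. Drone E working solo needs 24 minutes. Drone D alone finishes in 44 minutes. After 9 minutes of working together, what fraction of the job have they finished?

135/176

Combined rate: 1/48 + 1/24 + 1/44 = (11 + 22 + 12)/528 = 45/528 = 15/176 per minute.
In 9 minutes they complete 9·15/176 = 135/176 of the job.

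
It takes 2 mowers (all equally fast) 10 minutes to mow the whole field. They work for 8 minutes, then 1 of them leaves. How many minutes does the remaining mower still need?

4 minutes

One mower does 1/20 of the job per minute.
After 8 minutes with 2 mowers, 4/5 is done (1/5 left).
With 1 mower the rate is 1/20, so the rest takes 1/5 ÷ 1/20 = 4 minutes.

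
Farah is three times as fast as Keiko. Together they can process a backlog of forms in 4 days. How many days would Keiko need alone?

16 days

Let Keiko's rate be r; then Farah's rate is 3r, so together (3 + 1)r = 4r = 1/4.
Thus r = 1/16 per day.
Keiko alone: 16 days; Farah alone: 16/3 days.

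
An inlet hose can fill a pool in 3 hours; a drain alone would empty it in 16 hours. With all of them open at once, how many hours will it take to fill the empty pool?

48/13 hours

Net rate = 1/3 − 1/16 = (16 − 3)/48 = 13/48 per hour.
Filling time = 1 ÷ (13/48) = 48/13 hours.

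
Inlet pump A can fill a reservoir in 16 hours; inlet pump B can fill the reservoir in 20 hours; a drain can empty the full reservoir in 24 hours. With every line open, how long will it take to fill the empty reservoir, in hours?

Net rate = 1/16 + 1/20 − 1/24 = (15 + 12 − 10)/240 = 17/240 per hour.
Filling time = 1 ÷ (17/240) = 240/17 hours.

240/17 hours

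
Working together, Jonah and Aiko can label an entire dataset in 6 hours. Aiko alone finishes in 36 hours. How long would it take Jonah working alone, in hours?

36/5 hours

Combined rate is 1/6 per hour.
Known contribution: 1/36 per hour.
So Jonah's rate is 1/6 − 1/36 = 5/36, meaning 36/5 hours alone.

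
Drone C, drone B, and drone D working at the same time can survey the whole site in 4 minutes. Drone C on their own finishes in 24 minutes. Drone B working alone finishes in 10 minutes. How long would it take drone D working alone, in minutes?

120/13 minutes

Combined rate is 1/4 per minute.
Known contribution: 1/24 + 1/10 = (5 + 12)/120 = 17/120 per minute.
So drone D's rate is 1/4 − 17/120 = 13/120, meaning 120/13 minutes alone.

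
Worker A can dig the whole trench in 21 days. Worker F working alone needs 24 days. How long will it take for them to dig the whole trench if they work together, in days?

With two workers the combined time is the product over the sum: 21·24/(21+24) = 504/45 = 56/5 days.

56/5 days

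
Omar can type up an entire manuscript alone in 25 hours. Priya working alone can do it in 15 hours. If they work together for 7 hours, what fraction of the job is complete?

56/75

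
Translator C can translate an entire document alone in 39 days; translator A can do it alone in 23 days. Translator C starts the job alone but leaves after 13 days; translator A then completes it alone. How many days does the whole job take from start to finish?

In 13 days translator C does 13/39 = 1/3 of the job, leaving 2/3.
Translator A works at 1/23 per day, so finishing takes 2/3 ÷ 1/23 = 46/3 days.
Total time = 13 + 46/3 = 85/3 days.

85/3 days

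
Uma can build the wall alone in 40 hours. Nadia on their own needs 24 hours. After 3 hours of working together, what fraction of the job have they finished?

Combined rate: 1/40 + 1/24 = (3 + 5)/120 = 8/120 = 1/15 per hour.
In 3 hours they complete 3·1/15 = 1/5 of the job.

1/5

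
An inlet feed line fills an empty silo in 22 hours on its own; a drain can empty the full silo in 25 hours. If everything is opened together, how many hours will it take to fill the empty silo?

550/3 hours

Net rate = 1/22 − 1/25 = (25 − 22)/550 = 3/550 per hour.
Filling time = 1 ÷ (3/550) = 550/3 hours.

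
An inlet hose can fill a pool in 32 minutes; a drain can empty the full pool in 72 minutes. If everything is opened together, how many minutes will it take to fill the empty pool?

288/5 minutes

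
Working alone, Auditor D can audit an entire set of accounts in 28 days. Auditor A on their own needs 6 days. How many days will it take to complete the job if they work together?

Combined rate: 1/28 + 1/6 = (3 + 14)/84 = 17/84 per day.
Time = 1 ÷ (17/84) = 84/17 days.

84/17 days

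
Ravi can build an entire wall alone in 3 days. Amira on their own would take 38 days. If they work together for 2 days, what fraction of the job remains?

16/57

Combined rate: 1/3 + 1/38 = (38 + 3)/114 = 41/114 per day.
In 2 days they complete 2·41/114 = 41/57 of the job.
So 16/57 remains.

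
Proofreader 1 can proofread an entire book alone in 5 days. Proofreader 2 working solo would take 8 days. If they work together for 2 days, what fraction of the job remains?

7/20

Combined rate: 1/5 + 1/8 = (8 + 5)/40 = 13/40 per day.
In 2 days they complete 2·13/40 = 13/20 of the job.
So 7/20 remains.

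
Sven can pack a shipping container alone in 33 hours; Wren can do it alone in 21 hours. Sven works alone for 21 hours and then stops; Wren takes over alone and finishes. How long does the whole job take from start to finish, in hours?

315/11 hours

In 21 hours Sven does 21/33 = 7/11 of the job, leaving 4/11.
Wren works at 1/21 per hour, so finishing takes 4/11 ÷ 1/21 = 84/11 hours.
Total time = 21 + 84/11 = 315/11 hours.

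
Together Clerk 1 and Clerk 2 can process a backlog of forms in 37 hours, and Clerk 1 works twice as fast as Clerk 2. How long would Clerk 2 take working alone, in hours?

Let Clerk 2's rate be r; then Clerk 1's rate is 2r, so together (2 + 1)r = 3r = 1/37.
Thus r = 1/111 per hour.
Clerk 2 alone: 111 hours; Clerk 1 alone: 111/2 hours.

111 hours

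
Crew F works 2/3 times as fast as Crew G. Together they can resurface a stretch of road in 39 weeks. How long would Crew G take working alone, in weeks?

Let Crew G's rate be r; then Crew F's rate is (2/3)r, so together (2/3 + 1)r = (5/3)r = 1/39.
Thus r = 1/65 per week.
Crew G alone: 65 weeks; Crew F alone: 195/2 weeks.

65 weeks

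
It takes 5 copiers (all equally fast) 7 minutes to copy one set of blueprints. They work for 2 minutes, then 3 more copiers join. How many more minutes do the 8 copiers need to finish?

25/8 minutes

One copier does 1/35 of the job per minute.
After 2 minutes with 5 copiers, 2/7 is done (5/7 left).
With 8 copiers the rate is 8/35, so the rest takes 5/7 ÷ 8/35 = 25/8 minutes.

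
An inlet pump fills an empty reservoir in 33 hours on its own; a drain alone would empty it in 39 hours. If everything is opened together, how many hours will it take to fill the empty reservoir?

429/2 hours

Net rate = 1/33 − 1/39 = (13 − 11)/429 = 2/429 per hour.
Filling time = 1 ÷ (2/429) = 429/2 hours.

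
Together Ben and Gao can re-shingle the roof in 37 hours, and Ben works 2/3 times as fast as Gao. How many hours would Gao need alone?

Let Gao's rate be r; then Ben's rate is (2/3)r, so together (2/3 + 1)r = (5/3)r = 1/37.
Thus r = 3/185 per hour.
Gao alone: 185/3 hours; Ben alone: 185/2 hours.

185/3 hours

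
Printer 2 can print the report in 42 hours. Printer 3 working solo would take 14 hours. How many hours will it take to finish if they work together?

21/2 hours

Combined rate: 1/42 + 1/14 = (1 + 3)/42 = 4/42 = 2/21 per hour.
Time = 1 ÷ (2/21) = 21/2 hours.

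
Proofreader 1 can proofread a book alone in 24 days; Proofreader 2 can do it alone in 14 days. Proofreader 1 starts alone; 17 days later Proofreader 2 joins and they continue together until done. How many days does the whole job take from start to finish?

In 17 days Proofreader 1 does 17/24 of the job, leaving 7/24.
Proofreader 1 and Proofreader 2 together work at 19/168 per day, so finishing takes 7/24 ÷ 19/168 = 49/19 days.
Total time = 17 + 49/19 = 372/19 days.

372/19 days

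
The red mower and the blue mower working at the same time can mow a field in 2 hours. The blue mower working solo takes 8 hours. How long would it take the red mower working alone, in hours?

Combined rate is 1/2 per hour.
Known contribution: 1/8 per hour.
So the red mower's rate is 1/2 − 1/8 = 3/8, meaning 8/3 hours alone.

8/3 hours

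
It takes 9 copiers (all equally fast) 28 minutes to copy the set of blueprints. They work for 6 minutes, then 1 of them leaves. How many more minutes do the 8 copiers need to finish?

One copier does 1/252 of the job per minute.
After 6 minutes with 9 copiers, 3/14 is done (11/14 left).
With 8 copiers the rate is 8/252 = 2/63, so the rest takes 11/14 ÷ 2/63 = 99/4 minutes.

99/4 minutes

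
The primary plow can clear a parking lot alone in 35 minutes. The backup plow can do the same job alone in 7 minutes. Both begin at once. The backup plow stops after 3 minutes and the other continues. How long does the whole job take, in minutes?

In the first 3 minutes the combined rate is 6/35, so 18/35 of the job is done, leaving 17/35.
After the backup plow leaves the rate is 1/35 per minute; the remaining 17/35 takes 17 minutes.
Total = 3 + 17 = 20 minutes.

20 minutes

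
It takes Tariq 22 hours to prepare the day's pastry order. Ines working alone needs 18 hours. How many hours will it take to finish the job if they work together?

99/10 hours

Combined rate: 1/22 + 1/18 = (9 + 11)/198 = 20/198 = 10/99 per hour.
Time = 1 ÷ (10/99) = 99/10 hours.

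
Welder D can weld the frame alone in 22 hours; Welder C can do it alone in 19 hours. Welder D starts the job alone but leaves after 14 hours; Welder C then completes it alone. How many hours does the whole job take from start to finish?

In 14 hours Welder D does 14/22 = 7/11 of the job, leaving 4/11.
Welder C works at 1/19 per hour, so finishing takes 4/11 ÷ 1/19 = 76/11 hours.
Total time = 14 + 76/11 = 230/11 hours.

230/11 hours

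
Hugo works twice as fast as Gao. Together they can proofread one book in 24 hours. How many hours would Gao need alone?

72 hours

Let Gao's rate be r; then Hugo's rate is 2r, so together (2 + 1)r = 3r = 1/24.
Thus r = 1/72 per hour.
Gao alone: 72 hours; Hugo alone: 36 hours.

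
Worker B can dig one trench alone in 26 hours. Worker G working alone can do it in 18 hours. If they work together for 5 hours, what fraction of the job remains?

62/117

Combined rate: 1/26 + 1/18 = (9 + 13)/234 = 22/234 = 11/117 per hour.
In 5 hours they complete 5·11/117 = 55/117 of the job.
So 62/117 remains.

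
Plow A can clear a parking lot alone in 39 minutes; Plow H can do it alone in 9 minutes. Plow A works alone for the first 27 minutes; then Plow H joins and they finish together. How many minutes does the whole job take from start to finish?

In 27 minutes Plow A does 27/39 = 9/13 of the job, leaving 4/13.
Plow A and Plow H together work at 16/117 per minute, so finishing takes 4/13 ÷ 16/117 = 9/4 minutes.
Total time = 27 + 9/4 = 117/4 minutes.

117/4 minutes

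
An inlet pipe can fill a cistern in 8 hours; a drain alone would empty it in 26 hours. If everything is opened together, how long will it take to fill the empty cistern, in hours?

Net rate = 1/8 − 1/26 = (13 − 4)/104 = 9/104 per hour.
Filling time = 1 ÷ (9/104) = 104/9 hours.

104/9 hours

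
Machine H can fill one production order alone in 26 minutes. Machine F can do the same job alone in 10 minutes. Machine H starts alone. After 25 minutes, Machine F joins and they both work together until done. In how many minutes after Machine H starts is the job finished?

455/18 minutes

In the first 25 minutes Machine H alone does 25/26 of the job, leaving 1/26.
Once everyone is working, combined rate: 1/26 + 1/10 = (5 + 13)/130 = 18/130 = 9/65 per minute.
Remaining 1/26 at 9/65 per minute takes 5/18 minutes.
Total from the start = 25 + 5/18 = 455/18 minutes.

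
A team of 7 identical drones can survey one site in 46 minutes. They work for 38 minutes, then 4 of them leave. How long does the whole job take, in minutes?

170/3 minutes

One drone does 1/322 of the job per minute.
After 38 minutes with 7 drones, 19/23 is done (4/23 left).
With 3 drones the rate is 3/322, so the rest takes 4/23 ÷ 3/322 = 56/3 minutes.
Total = 38 + 56/3 = 170/3 minutes.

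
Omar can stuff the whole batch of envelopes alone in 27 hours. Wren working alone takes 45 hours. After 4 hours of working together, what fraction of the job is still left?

Combined rate: 1/27 + 1/45 = (5 + 3)/135 = 8/135 per hour.
In 4 hours they complete 4·8/135 = 32/135 of the job.
So 103/135 remains.

103/135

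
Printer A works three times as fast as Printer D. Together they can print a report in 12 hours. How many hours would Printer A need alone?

16 hours

Let Printer D's rate be r; then Printer A's rate is 3r, so together (3 + 1)r = 4r = 1/12.
Thus r = 1/48 per hour.
Printer D alone: 48 hours; Printer A alone: 16 hours.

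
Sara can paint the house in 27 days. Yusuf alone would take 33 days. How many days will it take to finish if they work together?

297/20 days

With two workers the combined time is the product over the sum: 27·33/(27+33) = 891/60 = 297/20 days.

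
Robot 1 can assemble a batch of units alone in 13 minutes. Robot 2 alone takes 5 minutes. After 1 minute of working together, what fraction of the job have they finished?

18/65

Combined rate: 1/13 + 1/5 = (5 + 13)/65 = 18/65 per minute.
In 1 minute they complete 1·18/65 = 18/65 of the job.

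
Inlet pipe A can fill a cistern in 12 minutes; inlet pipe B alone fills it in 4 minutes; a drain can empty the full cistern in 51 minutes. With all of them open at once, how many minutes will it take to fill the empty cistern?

Net rate = 1/12 + 1/4 − 1/51 = (17 + 51 − 4)/204 = 64/204 = 16/51 per minute.
Filling time = 1 ÷ (16/51) = 51/16 minutes.

51/16 minutes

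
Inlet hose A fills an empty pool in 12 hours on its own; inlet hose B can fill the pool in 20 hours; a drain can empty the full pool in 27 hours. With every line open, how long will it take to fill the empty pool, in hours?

135/13 hours

Net rate = 1/12 + 1/20 − 1/27 = (45 + 27 − 20)/540 = 52/540 = 13/135 per hour.
Filling time = 1 ÷ (13/135) = 135/13 hours.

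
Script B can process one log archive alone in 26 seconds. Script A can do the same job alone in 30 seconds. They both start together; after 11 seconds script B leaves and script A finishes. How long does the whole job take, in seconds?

In the first 11 seconds the combined rate is 14/195, so 154/195 of the job is done, leaving 41/195.
After script B leaves the rate is 1/30 per second; the remaining 41/195 takes 82/13 seconds.
Total = 11 + 82/13 = 225/13 seconds.

225/13 seconds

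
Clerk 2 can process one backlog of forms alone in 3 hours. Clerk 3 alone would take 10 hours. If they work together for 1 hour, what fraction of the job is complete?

Combined rate: 1/3 + 1/10 = (10 + 3)/30 = 13/30 per hour.
In 1 hour they complete 1·13/30 = 13/30 of the job.

13/30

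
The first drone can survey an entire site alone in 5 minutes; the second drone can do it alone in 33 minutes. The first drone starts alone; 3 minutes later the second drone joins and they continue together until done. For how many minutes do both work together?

33/19 minutes

In 3 minutes the first drone does 3/5 of the job, leaving 2/5.
The first drone and the second drone together work at 38/165 per minute, so finishing takes 2/5 ÷ 38/165 = 33/19 minutes.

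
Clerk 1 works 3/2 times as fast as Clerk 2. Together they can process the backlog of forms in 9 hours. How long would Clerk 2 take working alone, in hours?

45/2 hours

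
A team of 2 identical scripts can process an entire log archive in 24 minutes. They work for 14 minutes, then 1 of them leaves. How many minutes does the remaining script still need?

One script does 1/48 of the job per minute.
After 14 minutes with 2 scripts, 7/12 is done (5/12 left).
With 1 script the rate is 1/48, so the rest takes 5/12 ÷ 1/48 = 20 minutes.

20 minutes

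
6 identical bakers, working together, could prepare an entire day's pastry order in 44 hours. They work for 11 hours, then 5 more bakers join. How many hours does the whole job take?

29 hours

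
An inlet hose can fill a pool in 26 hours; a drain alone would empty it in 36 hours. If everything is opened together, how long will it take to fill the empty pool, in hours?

468/5 hours

Net rate = 1/26 − 1/36 = (18 − 13)/468 = 5/468 per hour.
Filling time = 1 ÷ (5/468) = 468/5 hours.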